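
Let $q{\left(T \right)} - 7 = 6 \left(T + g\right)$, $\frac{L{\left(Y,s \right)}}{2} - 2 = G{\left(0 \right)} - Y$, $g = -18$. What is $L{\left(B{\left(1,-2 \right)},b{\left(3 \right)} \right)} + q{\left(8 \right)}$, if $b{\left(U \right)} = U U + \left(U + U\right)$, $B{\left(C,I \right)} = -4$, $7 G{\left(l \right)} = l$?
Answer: $-41$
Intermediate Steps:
$G{\left(l \right)} = \frac{l}{7}$
$b{\left(U \right)} = U^{2} + 2 U$
$L{\left(Y,s \right)} = 4 - 2 Y$ ($L{\left(Y,s \right)} = 4 + 2 \left(\frac{1}{7} \cdot 0 - Y\right) = 4 + 2 \left(0 - Y\right) = 4 + 2 \left(- Y\right) = 4 - 2 Y$)
$q{\left(T \right)} = -101 + 6 T$ ($q{\left(T \right)} = 7 + 6 \left(T - 18\right) = 7 + 6 \left(-18 + T\right) = 7 + \left(-108 + 6 T\right) = -101 + 6 T$)
$L{\left(B{\left(1,-2 \right)},b{\left(3 \right)} \right)} + q{\left(8 \right)} = \left(4 - -8\right) + \left(-101 + 6 \cdot 8\right) = \left(4 + 8\right) + \left(-101 + 48\right) = 12 - 53 = -41$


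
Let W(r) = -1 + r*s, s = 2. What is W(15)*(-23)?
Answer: -667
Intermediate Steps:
W(r) = -1 + 2*r (W(r) = -1 + r*2 = -1 + 2*r)
W(15)*(-23) = (-1 + 2*15)*(-23) = (-1 + 30)*(-23) = 29*(-23) = -667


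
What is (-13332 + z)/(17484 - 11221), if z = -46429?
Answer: -59761/6263 ≈ -9.5419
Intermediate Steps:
(-13332 + z)/(17484 - 11221) = (-13332 - 46429)/(17484 - 11221) = -59761/6263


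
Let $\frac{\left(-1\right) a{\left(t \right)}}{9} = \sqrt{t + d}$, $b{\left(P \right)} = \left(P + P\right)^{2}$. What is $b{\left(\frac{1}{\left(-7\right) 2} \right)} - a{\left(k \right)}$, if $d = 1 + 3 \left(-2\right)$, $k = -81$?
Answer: $\frac{1}{49} + 9 i \sqrt{86} \approx 0.020408 + 83.463 i$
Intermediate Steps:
$b{\left(P \right)} = 4 P^{2}$ ($b{\left(P \right)} = \left(2 P\right)^{2} = 4 P^{2}$)
$d = -5$ ($d = 1 - 6 = -5$)
$a{\left(t \right)} = - 9 \sqrt{-5 + t}$ ($a{\left(t \right)} = - 9 \sqrt{t - 5} = - 9 \sqrt{-5 + t}$)
$b{\left(\frac{1}{\left(-7\right) 2} \right)} - a{\left(k \right)} = 4 \left(\frac{1}{\left(-7\right) 2}\right)^{2} - - 9 \sqrt{-5 - 81} = 4 \left(\frac{1}{-14}\right)^{2} - - 9 \sqrt{-86} = 4 \left(- \frac{1}{14}\right)^{2} - - 9 i \sqrt{86} = 4 \cdot \frac{1}{196} - - 9 i \sqrt{86} = \frac{1}{49} + 9 i \sqrt{86}$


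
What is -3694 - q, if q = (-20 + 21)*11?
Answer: -3705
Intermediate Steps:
q = 11 (q = 1*11 = 11)
-3694 - q = -3694 - 1*11 = -3694 - 11 = -3705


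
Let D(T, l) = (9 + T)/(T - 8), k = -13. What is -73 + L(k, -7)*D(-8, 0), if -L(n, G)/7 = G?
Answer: -1217/16 ≈ -76.063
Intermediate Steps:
D(T, l) = (9 + T)/(-8 + T)
L(n, G) = -7*G
-73 + L(k, -7)*D(-8, 0) = -73 + (-7*(-7))*((9 - 8)/(-8 - 8)) = -73 + 49*(1/(-16)) = -73 + 49*(-1/16*1) = -73 + 49*(-1/16) = -73 - 49/16 = -1217/16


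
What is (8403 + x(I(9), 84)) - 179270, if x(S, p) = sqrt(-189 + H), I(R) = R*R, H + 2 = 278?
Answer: -170867 + sqrt(87) ≈ -1.7086e+5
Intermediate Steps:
H = 276 (H = -2 + 278 = 276)
I(R) = R**2
x(S, p) = sqrt(87) (x(S, p) = sqrt(-189 + 276) = sqrt(87))
(8403 + x(I(9), 84)) - 179270 = (8403 + sqrt(87)) - 179270 = -170867 + sqrt(87)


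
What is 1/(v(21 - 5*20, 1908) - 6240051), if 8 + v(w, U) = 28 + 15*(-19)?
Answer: -1/6240316 ≈ -1.6025e-7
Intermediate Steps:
v(w, U) = -265 (v(w, U) = -8 + (28 + 15*(-19)) = -8 + (28 - 285) = -8 - 257 = -265)
1/(v(21 - 5*20, 1908) - 6240051) = 1/(-265 - 6240051) = 1/(-6240316) = -1/6240316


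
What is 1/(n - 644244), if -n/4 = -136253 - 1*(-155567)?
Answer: -1/721500 ≈ -1.3860e-6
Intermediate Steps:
n = -77256 (n = -4*(-136253 - 1*(-155567)) = -4*(-136253 + 155567) = -4*19314 = -77256)
1/(n - 644244) = 1/(-77256 - 644244) = 1/(-721500) = -1/721500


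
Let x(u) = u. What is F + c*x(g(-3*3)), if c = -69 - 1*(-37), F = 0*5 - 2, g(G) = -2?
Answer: 62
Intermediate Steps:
F = -2 (F = 0 - 2 = -2)
c = -32 (c = -69 + 37 = -32)
F + c*x(g(-3*3)) = -2 - 32*(-2) = -2 + 64 = 62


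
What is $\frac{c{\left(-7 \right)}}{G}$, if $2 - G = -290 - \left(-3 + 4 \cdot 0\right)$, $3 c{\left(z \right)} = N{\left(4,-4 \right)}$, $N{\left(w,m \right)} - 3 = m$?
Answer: $- \frac{1}{867} \approx -0.0011534$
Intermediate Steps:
$N{\left(w,m \right)} = 3 + m$
$c{\left(z \right)} = - \frac{1}{3}$ ($c{\left(z \right)} = \frac{3 - 4}{3} = \frac{1}{3} \left(-1\right) = - \frac{1}{3}$)
$G = 289$ ($G = 2 - \left(-290 - \left(-3 + 4 \cdot 0\right)\right) = 2 - \left(-290 - \left(-3 + 0\right)\right) = 2 - \left(-290 - -3\right) = 2 - \left(-290 + 3\right) = 2 - -287 = 2 + 287 = 289$)
$\frac{c{\left(-7 \right)}}{G} = - \frac{1}{3 \cdot 289} = \left(- \frac{1}{3}\right) \frac{1}{289} = - \frac{1}{867}$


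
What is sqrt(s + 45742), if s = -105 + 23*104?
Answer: sqrt(48029) ≈ 219.16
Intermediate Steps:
s = 2287 (s = -105 + 2392 = 2287)
sqrt(s + 45742) = sqrt(2287 + 45742) = sqrt(48029)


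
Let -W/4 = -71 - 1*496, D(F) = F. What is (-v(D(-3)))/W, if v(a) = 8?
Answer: -2/567 ≈ -0.0035273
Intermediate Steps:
W = 2268 (W = -4*(-71 - 1*496) = -4*(-71 - 496) = -4*(-567) = 2268)
(-v(D(-3)))/W = -1*8/2268 = -8*1/2268 = -2/567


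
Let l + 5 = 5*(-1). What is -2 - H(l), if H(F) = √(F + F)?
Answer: -2 - 2*I*√5 ≈ -2.0 - 4.4721*I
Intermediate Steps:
l = -10 (l = -5 + 5*(-1) = -5 - 5 = -10)
H(F) = √2*√F (H(F) = √(2*F) = √2*√F)
-2 - H(l) = -2 - √2*√(-10) = -2 - √2*I*√10 = -2 - 2*I*√5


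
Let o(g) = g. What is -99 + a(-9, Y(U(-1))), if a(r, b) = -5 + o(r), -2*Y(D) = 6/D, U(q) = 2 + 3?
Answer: -113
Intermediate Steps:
U(q) = 5
Y(D) = -3/D
a(r, b) = -5 + r
-99 + a(-9, Y(U(-1))) = -99 + (-5 - 9) = -99 - 14 = -113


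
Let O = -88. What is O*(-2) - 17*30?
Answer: -334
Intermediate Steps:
O*(-2) - 17*30 = -88*(-2) - 17*30 = 176 - 510 = -334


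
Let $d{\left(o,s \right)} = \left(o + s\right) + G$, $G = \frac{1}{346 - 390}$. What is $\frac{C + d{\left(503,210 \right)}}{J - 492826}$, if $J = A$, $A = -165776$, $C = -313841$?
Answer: $\frac{13777633}{28978488} \approx 0.47544$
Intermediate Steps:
$G = - \frac{1}{44}$ ($G = \frac{1}{-44} = - \frac{1}{44} \approx -0.022727$)
$d{\left(o,s \right)} = - \frac{1}{44} + o + s$ ($d{\left(o,s \right)} = \left(o + s\right) - \frac{1}{44} = - \frac{1}{44} + o + s$)
$J = -165776$
$\frac{C + d{\left(503,210 \right)}}{J - 492826} = \frac{-313841 + \left(- \frac{1}{44} + 503 + 210\right)}{-165776 - 492826} = \frac{-313841 + \frac{31371}{44}}{-658602} = \left(- \frac{13777633}{44}\right) \left(- \frac{1}{658602}\right) = \frac{13777633}{28978488}$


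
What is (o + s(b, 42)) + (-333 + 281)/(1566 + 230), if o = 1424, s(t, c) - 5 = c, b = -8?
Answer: 660466/449 ≈ 1471.0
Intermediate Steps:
s(t, c) = 5 + c
(o + s(b, 42)) + (-333 + 281)/(1566 + 230) = (1424 + (5 + 42)) + (-333 + 281)/(1566 + 230) = (1424 + 47) - 52/1796 = 1471 - 52*1/1796 = 1471 - 13/449 = 660466/449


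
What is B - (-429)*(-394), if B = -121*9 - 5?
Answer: -170120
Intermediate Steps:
B = -1094 (B = -1089 - 5 = -1094)
B - (-429)*(-394) = -1094 - (-429)*(-394) = -1094 - 1*169026 = -1094 - 169026 = -170120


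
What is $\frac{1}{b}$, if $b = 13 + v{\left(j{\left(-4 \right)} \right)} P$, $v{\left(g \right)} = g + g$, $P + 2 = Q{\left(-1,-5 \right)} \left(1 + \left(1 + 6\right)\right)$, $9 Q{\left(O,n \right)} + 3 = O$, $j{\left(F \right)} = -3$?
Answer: $\frac{3}{139} \approx 0.021583$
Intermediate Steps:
$Q{\left(O,n \right)} = - \frac{1}{3} + \frac{O}{9}$
$P = - \frac{50}{9}$ ($P = -2 + \left(- \frac{1}{3} + \frac{1}{9} \left(-1\right)\right) \left(1 + \left(1 + 6\right)\right) = -2 + \left(- \frac{1}{3} - \frac{1}{9}\right) \left(1 + 7\right) = -2 - \frac{32}{9} = - \frac{50}{9} \approx -5.5556$)
$v{\left(g \right)} = 2 g$
$b = \frac{139}{3}$ ($b = 13 + 2 \left(-3\right) \left(- \frac{50}{9}\right) = 13 - - \frac{100}{3} = 13 + \frac{100}{3} = \frac{139}{3} \approx 46.333$)
$\frac{1}{b} = \frac{1}{\frac{139}{3}} = \frac{3}{139}$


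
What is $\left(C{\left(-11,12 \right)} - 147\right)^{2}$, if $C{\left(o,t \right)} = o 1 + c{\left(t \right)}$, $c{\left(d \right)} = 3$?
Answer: $24025$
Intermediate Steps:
$C{\left(o,t \right)} = 3 + o$ ($C{\left(o,t \right)} = o 1 + 3 = o + 3 = 3 + o$)
$\left(C{\left(-11,12 \right)} - 147\right)^{2} = \left(\left(3 - 11\right) - 147\right)^{2} = \left(-8 - 147\right)^{2} = \left(-155\right)^{2} = 24025$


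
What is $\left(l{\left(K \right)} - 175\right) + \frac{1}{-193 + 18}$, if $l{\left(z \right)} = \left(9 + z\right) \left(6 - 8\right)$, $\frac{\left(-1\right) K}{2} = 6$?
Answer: $- \frac{29576}{175} \approx -169.01$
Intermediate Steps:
$K = -12$ ($K = \left(-2\right) 6 = -12$)
$l{\left(z \right)} = -18 - 2 z$ ($l{\left(z \right)} = \left(9 + z\right) \left(-2\right) = -18 - 2 z$)
$\left(l{\left(K \right)} - 175\right) + \frac{1}{-193 + 18} = \left(\left(-18 - -24\right) - 175\right) + \frac{1}{-193 + 18} = \left(\left(-18 + 24\right) - 175\right) + \frac{1}{-175} = \left(6 - 175\right) - \frac{1}{175} = -169 - \frac{1}{175} = - \frac{29576}{175}$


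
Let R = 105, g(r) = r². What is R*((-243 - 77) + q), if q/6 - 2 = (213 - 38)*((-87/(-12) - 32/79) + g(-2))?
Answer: 183803655/158 ≈ 1.1633e+6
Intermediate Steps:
q = 1801071/158 (q = 12 + 6*((213 - 38)*((-87/(-12) - 32/79) + (-2)²)) = 12 + 6*(175*((-87*(-1/12) - 32*1/79) + 4)) = 12 + 6*(175*((29/4 - 32/79) + 4)) = 12 + 6*(175*(2163/316 + 4)) = 12 + 6*(175*(3427/316)) = 12 + 6*(599725/316) = 12 + 1799175/158 = 1801071/158 ≈ 11399.)
R*((-243 - 77) + q) = 105*((-243 - 77) + 1801071/158) = 105*(-320 + 1801071/158) = 105*(1750511/158) = 183803655/158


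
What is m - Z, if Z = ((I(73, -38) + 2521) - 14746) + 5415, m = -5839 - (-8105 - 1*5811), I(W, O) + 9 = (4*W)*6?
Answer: 13144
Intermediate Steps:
I(W, O) = -9 + 24*W (I(W, O) = -9 + (4*W)*6 = -9 + 24*W)
m = 8077 (m = -5839 - (-8105 - 5811) = -5839 - 1*(-13916) = -5839 + 13916 = 8077)
Z = -5067 (Z = (((-9 + 24*73) + 2521) - 14746) + 5415 = (((-9 + 1752) + 2521) - 14746) + 5415 = ((1743 + 2521) - 14746) + 5415 = (4264 - 14746) + 5415 = -10482 + 5415 = -5067)
m - Z = 8077 - 1*(-5067) = 8077 + 5067 = 13144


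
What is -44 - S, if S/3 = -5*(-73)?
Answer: -1139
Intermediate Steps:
S = 1095 (S = 3*(-5*(-73)) = 3*365 = 1095)
-44 - S = -44 - 1*1095 = -44 - 1095 = -1139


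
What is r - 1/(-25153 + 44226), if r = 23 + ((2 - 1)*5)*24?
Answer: 2727438/19073 ≈ 143.00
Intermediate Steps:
r = 143 (r = 23 + (1*5)*24 = 23 + 5*24 = 23 + 120 = 143)
r - 1/(-25153 + 44226) = 143 - 1/(-25153 + 44226) = 143 - 1/19073 = 2727438/19073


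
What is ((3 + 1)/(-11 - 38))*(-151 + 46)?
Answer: 60/7 ≈ 8.5714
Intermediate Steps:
((3 + 1)/(-11 - 38))*(-151 + 46) = (4/(-49))*(-105) = (4*(-1/49))*(-105) = -4/49*(-105) = 60/7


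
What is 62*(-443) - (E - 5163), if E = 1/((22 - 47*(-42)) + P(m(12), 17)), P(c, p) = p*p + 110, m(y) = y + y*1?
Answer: -53415686/2395 ≈ -22303.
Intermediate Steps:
m(y) = 2*y (m(y) = y + y = 2*y)
P(c, p) = 110 + p² (P(c, p) = p² + 110 = 110 + p²)
E = 1/2395 (E = 1/((22 - 47*(-42)) + (110 + 17²)) = 1/((22 + 1974) + (110 + 289)) = 1/(1996 + 399) = 1/2395 ≈ 0.00041754)
62*(-443) - (E - 5163) = 62*(-443) - (1/2395 - 5163) = -27466 - 1*(-12365384/2395) = -27466 + 12365384/2395 = -53415686/2395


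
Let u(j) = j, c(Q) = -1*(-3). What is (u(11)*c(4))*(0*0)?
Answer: 0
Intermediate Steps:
c(Q) = 3
(u(11)*c(4))*(0*0) = (11*3)*(0*0) = 33*0 = 0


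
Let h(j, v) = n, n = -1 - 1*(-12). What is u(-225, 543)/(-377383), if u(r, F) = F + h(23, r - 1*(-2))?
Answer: -554/377383 ≈ -0.0014680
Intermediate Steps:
n = 11 (n = -1 + 12 = 11)
h(j, v) = 11
u(r, F) = 11 + F (u(r, F) = F + 11 = 11 + F)
u(-225, 543)/(-377383) = (11 + 543)/(-377383) = 554*(-1/377383) = -554/377383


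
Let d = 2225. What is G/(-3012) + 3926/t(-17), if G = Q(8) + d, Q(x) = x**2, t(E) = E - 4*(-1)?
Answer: -303971/1004 ≈ -302.76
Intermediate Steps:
t(E) = 4 + E (t(E) = E + 4 = 4 + E)
G = 2289 (G = 8**2 + 2225 = 64 + 2225 = 2289)
G/(-3012) + 3926/t(-17) = 2289/(-3012) + 3926/(4 - 17) = 2289*(-1/3012) + 3926/(-13) = -763/1004 + 3926*(-1/13) = -763/1004 - 302 = -303971/1004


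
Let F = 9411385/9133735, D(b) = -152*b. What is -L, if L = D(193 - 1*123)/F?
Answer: 19436588080/1882277 ≈ 10326.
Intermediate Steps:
F = 1882277/1826747 (F = 9411385*(1/9133735) = 1882277/1826747 ≈ 1.0304)
L = -19436588080/1882277 (L = (-152*(193 - 1*123))/(1882277/1826747) = -152*(193 - 123)*(1826747/1882277) = -152*70*(1826747/1882277) = -10640*1826747/1882277 = -19436588080/1882277 ≈ -10326.)
-L = -1*(-19436588080/1882277) = 19436588080/1882277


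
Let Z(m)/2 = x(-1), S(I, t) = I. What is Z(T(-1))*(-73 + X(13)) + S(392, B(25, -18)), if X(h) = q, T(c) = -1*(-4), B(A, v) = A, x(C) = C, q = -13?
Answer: 564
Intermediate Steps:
T(c) = 4
Z(m) = -2 (Z(m) = 2*(-1) = -2)
X(h) = -13
Z(T(-1))*(-73 + X(13)) + S(392, B(25, -18)) = -2*(-73 - 13) + 392 = -2*(-86) + 392 = 172 + 392 = 564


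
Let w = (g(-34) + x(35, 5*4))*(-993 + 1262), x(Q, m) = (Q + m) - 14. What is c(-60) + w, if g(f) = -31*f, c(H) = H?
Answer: 294495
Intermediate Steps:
x(Q, m) = -14 + Q + m
w = 294555 (w = (-31*(-34) + (-14 + 35 + 5*4))*(-993 + 1262) = (1054 + (-14 + 35 + 20))*269 = (1054 + 41)*269 = 1095*269 = 294555)
c(-60) + w = -60 + 294555 = 294495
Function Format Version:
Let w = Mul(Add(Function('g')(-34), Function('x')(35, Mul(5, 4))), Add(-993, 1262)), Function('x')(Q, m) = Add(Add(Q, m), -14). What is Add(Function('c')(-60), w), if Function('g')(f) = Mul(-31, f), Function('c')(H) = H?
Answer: 294495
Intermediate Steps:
Function('x')(Q, m) = Add(-14, Q, m)
w = 294555 (w = Mul(Add(Mul(-31, -34), Add(-14, 35, Mul(5, 4))), Add(-993, 1262)) = Mul(Add(1054, Add(-14, 35, 20)), 269) = Mul(Add(1054, 41), 269) = Mul(1095, 269) = 294555)
Add(Function('c')(-60), w) = Add(-60, 294555) = 294495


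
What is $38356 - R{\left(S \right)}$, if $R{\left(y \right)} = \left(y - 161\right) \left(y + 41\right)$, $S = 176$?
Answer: $35101$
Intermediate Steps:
$R{\left(y \right)} = \left(-161 + y\right) \left(41 + y\right)$
$38356 - R{\left(S \right)} = 38356 - \left(-6601 + 176^{2} - 21120\right) = 38356 - \left(-6601 + 30976 - 21120\right) = 38356 - 3255 = 35101$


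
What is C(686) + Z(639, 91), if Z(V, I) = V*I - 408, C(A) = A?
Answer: 58427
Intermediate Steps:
Z(V, I) = -408 + I*V (Z(V, I) = I*V - 408 = -408 + I*V)
C(686) + Z(639, 91) = 686 + (-408 + 91*639) = 686 + (-408 + 58149) = 686 + 57741 = 58427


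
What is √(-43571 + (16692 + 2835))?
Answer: 2*I*√6011 ≈ 155.06*I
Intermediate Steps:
√(-43571 + (16692 + 2835)) = √(-43571 + 19527) = √(-24044) = 2*I*√6011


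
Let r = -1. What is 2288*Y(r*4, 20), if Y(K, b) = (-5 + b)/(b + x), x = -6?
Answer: 17160/7 ≈ 2451.4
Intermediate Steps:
Y(K, b) = (-5 + b)/(-6 + b) (Y(K, b) = (-5 + b)/(b - 6) = (-5 + b)/(-6 + b))
2288*Y(r*4, 20) = 2288*((-5 + 20)/(-6 + 20)) = 2288*(15/14) = 17160/7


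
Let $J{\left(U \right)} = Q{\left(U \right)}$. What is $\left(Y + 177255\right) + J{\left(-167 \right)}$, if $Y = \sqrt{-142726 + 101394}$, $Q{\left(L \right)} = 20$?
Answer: $177275 + 2 i \sqrt{10333} \approx 1.7728 \cdot 10^{5} + 203.3 i$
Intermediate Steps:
$J{\left(U \right)} = 20$
$Y = 2 i \sqrt{10333}$ ($Y = \sqrt{-41332} = 2 i \sqrt{10333} \approx 203.3 i$)
$\left(Y + 177255\right) + J{\left(-167 \right)} = \left(2 i \sqrt{10333} + 177255\right) + 20 = \left(177255 + 2 i \sqrt{10333}\right) + 20 = 177275 + 2 i \sqrt{10333}$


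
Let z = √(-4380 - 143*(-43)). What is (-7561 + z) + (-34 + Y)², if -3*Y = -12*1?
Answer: -6661 + √1769 ≈ -6618.9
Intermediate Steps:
z = √1769 (z = √(-4380 + 6149) = √1769 ≈ 42.059)
Y = 4 (Y = -(-4) = -⅓*(-12) = 4)
(-7561 + z) + (-34 + Y)² = (-7561 + √1769) + (-34 + 4)² = (-7561 + √1769) + (-30)² = (-7561 + √1769) + 900 = -6661 + √1769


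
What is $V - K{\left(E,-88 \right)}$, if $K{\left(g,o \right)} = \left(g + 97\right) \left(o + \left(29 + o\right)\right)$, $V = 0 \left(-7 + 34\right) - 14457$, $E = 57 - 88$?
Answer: $-4755$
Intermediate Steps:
$E = -31$ ($E = 57 - 88 = -31$)
$V = -14457$ ($V = 0 \cdot 27 - 14457 = 0 - 14457 = -14457$)
$K{\left(g,o \right)} = \left(29 + 2 o\right) \left(97 + g\right)$ ($K{\left(g,o \right)} = \left(97 + g\right) \left(29 + 2 o\right) = \left(29 + 2 o\right) \left(97 + g\right)$)
$V - K{\left(E,-88 \right)} = -14457 - \left(2813 + 29 \left(-31\right) + 194 \left(-88\right) + 2 \left(-31\right) \left(-88\right)\right) = -14457 - \left(2813 - 899 - 17072 + 5456\right) = -14457 - -9702 = -14457 + 9702 = -4755$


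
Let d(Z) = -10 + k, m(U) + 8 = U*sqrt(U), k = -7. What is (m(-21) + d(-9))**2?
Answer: -8636 + 1050*I*sqrt(21) ≈ -8636.0 + 4811.7*I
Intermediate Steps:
m(U) = -8 + U**(3/2) (m(U) = -8 + U*sqrt(U) = -8 + U**(3/2))
d(Z) = -17 (d(Z) = -10 - 7 = -17)
(m(-21) + d(-9))**2 = ((-8 + (-21)**(3/2)) - 17)**2 = ((-8 - 21*I*sqrt(21)) - 17)**2 = (-25 - 21*I*sqrt(21))**2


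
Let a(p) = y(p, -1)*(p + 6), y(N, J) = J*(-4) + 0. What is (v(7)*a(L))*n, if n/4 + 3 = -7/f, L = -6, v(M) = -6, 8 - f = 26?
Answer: 0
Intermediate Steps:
f = -18 (f = 8 - 1*26 = 8 - 26 = -18)
y(N, J) = -4*J (y(N, J) = -4*J + 0 = -4*J)
a(p) = 24 + 4*p (a(p) = (-4*(-1))*(p + 6) = 4*(6 + p) = 24 + 4*p)
n = -94/9 (n = -12 + 4*(-7/(-18)) = -12 + 4*(-7*(-1/18)) = -12 + 4*(7/18) = -12 + 14/9 = -94/9 ≈ -10.444)
(v(7)*a(L))*n = -6*(24 + 4*(-6))*(-94/9) = -6*(24 - 24)*(-94/9) = -6*0*(-94/9) = 0*(-94/9) = 0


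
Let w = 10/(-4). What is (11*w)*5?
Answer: -275/2 ≈ -137.50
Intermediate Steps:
w = -5/2 (w = 10*(-¼) = -5/2 ≈ -2.5000)
(11*w)*5 = (11*(-5/2))*5 = -55/2*5 = -275/2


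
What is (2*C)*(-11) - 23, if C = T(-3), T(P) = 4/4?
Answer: -45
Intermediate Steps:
T(P) = 1 (T(P) = 4*(¼) = 1)
C = 1
(2*C)*(-11) - 23 = (2*1)*(-11) - 23 = 2*(-11) - 23 = -22 - 23 = -45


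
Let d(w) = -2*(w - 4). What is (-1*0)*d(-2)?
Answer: 0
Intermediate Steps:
d(w) = 8 - 2*w (d(w) = -2*(-4 + w) = 8 - 2*w)
(-1*0)*d(-2) = (-1*0)*(8 - 2*(-2)) = 0*(8 + 4) = 0*12 = 0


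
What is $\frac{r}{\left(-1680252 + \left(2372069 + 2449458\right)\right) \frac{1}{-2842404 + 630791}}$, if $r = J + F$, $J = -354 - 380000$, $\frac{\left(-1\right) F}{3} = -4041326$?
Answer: $- \frac{25972351505512}{3141275} \approx -8.2681 \cdot 10^{6}$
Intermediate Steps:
$F = 12123978$ ($F = \left(-3\right) \left(-4041326\right) = 12123978$)
$J = -380354$ ($J = -354 - 380000 = -380354$)
$r = 11743624$ ($r = -380354 + 12123978 = 11743624$)
$\frac{r}{\left(-1680252 + \left(2372069 + 2449458\right)\right) \frac{1}{-2842404 + 630791}} = \frac{11743624}{\left(-1680252 + \left(2372069 + 2449458\right)\right) \frac{1}{-2842404 + 630791}} = \frac{11743624}{\left(-1680252 + 4821527\right) \frac{1}{-2211613}} = \frac{11743624}{3141275 \left(- \frac{1}{2211613}\right)} = \frac{11743624}{- \frac{3141275}{2211613}} = 11743624 \left(- \frac{2211613}{3141275}\right) = - \frac{25972351505512}{3141275}$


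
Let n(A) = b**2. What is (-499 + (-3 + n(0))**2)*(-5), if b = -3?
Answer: 2315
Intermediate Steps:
n(A) = 9 (n(A) = (-3)**2 = 9)
(-499 + (-3 + n(0))**2)*(-5) = (-499 + (-3 + 9)**2)*(-5) = (-499 + 6**2)*(-5) = (-499 + 36)*(-5) = -463*(-5) = 2315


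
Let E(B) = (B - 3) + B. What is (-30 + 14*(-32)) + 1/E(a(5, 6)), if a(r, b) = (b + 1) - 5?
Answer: -477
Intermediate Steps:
a(r, b) = -4 + b (a(r, b) = (1 + b) - 5 = -4 + b)
E(B) = -3 + 2*B (E(B) = (-3 + B) + B = -3 + 2*B)
(-30 + 14*(-32)) + 1/E(a(5, 6)) = (-30 + 14*(-32)) + 1/(-3 + 2*(-4 + 6)) = (-30 - 448) + 1/(-3 + 2*2) = -478 + 1/(-3 + 4) = -478 + 1/1 = -478 + 1 = -477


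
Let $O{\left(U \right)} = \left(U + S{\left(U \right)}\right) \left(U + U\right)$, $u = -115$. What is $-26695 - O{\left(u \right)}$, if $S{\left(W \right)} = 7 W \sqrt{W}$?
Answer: $-53145 - 185150 i \sqrt{115} \approx -53145.0 - 1.9855 \cdot 10^{6} i$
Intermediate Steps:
$S{\left(W \right)} = 7 W^{\frac{3}{2}}$
$O{\left(U \right)} = 2 U \left(U + 7 U^{\frac{3}{2}}\right)$ ($O{\left(U \right)} = \left(U + 7 U^{\frac{3}{2}}\right) \left(U + U\right) = \left(U + 7 U^{\frac{3}{2}}\right) 2 U = 2 U \left(U + 7 U^{\frac{3}{2}}\right)$)
$-26695 - O{\left(u \right)} = -26695 - 2 \left(-115\right) \left(-115 + 7 \left(-115\right)^{\frac{3}{2}}\right) = -26695 - 2 \left(-115\right) \left(-115 + 7 \left(- 115 i \sqrt{115}\right)\right) = -26695 - 2 \left(-115\right) \left(-115 - 805 i \sqrt{115}\right) = -26695 - \left(26450 + 185150 i \sqrt{115}\right) = -53145 - 185150 i \sqrt{115}$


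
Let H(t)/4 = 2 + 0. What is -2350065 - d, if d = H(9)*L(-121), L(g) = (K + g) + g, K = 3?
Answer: -2348153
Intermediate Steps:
H(t) = 8 (H(t) = 4*(2 + 0) = 4*2 = 8)
L(g) = 3 + 2*g (L(g) = (3 + g) + g = 3 + 2*g)
d = -1912 (d = 8*(3 + 2*(-121)) = 8*(3 - 242) = 8*(-239) = -1912)
-2350065 - d = -2350065 - 1*(-1912) = -2350065 + 1912 = -2348153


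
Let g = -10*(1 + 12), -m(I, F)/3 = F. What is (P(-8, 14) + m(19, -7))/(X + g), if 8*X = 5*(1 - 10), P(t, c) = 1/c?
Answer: -236/1519 ≈ -0.15537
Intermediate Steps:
m(I, F) = -3*F
g = -130 (g = -10*13 = -130)
X = -45/8 (X = (5*(1 - 10))/8 = (5*(-9))/8 = (1/8)*(-45) = -45/8 ≈ -5.6250)
(P(-8, 14) + m(19, -7))/(X + g) = (1/14 - 3*(-7))/(-45/8 - 130) = (1/14 + 21)/(-1085/8) = (295/14)*(-8/1085) = -236/1519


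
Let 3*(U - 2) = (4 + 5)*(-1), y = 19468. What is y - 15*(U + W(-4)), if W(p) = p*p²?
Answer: 20443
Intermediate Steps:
W(p) = p³
U = -1 (U = 2 + ((4 + 5)*(-1))/3 = 2 + (9*(-1))/3 = 2 + (⅓)*(-9) = 2 - 3 = -1)
y - 15*(U + W(-4)) = 19468 - 15*(-1 + (-4)³) = 19468 - 15*(-1 - 64) = 19468 - 15*(-65) = 19468 + 975 = 20443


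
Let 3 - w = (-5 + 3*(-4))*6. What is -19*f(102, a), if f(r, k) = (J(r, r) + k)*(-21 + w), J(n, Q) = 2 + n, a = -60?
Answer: -70224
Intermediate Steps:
w = 105 (w = 3 - (-5 + 3*(-4))*6 = 3 - (-5 - 12)*6 = 3 - (-17)*6 = 3 - 1*(-102) = 3 + 102 = 105)
f(r, k) = 168 + 84*k + 84*r (f(r, k) = ((2 + r) + k)*(-21 + 105) = (2 + k + r)*84 = 168 + 84*k + 84*r)
-19*f(102, a) = -19*(168 + 84*(-60) + 84*102) = -19*(168 - 5040 + 8568) = -19*3696 = -70224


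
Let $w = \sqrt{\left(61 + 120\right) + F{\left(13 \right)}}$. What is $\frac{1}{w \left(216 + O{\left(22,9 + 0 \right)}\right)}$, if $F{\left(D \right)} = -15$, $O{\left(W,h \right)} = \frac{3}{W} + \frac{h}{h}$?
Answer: $\frac{11 \sqrt{166}}{396491} \approx 0.00035745$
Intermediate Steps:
$O{\left(W,h \right)} = 1 + \frac{3}{W}$ ($O{\left(W,h \right)} = \frac{3}{W} + 1 = 1 + \frac{3}{W}$)
$w = \sqrt{166}$ ($w = \sqrt{\left(61 + 120\right) - 15} = \sqrt{181 - 15} = \sqrt{166} \approx 12.884$)
$\frac{1}{w \left(216 + O{\left(22,9 + 0 \right)}\right)} = \frac{1}{\sqrt{166} \left(216 + \frac{3 + 22}{22}\right)} = \frac{1}{\sqrt{166} \left(216 + \frac{1}{22} \cdot 25\right)} = \frac{1}{\sqrt{166} \left(216 + \frac{25}{22}\right)} = \frac{1}{\sqrt{166} \cdot \frac{4777}{22}} = \frac{1}{\frac{4777}{22} \sqrt{166}} = \frac{11 \sqrt{166}}{396491}$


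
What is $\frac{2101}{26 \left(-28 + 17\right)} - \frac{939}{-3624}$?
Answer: $- \frac{111295}{15704} \approx -7.0871$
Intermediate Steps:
$\frac{2101}{26 \left(-28 + 17\right)} - \frac{939}{-3624} = \frac{2101}{26 \left(-11\right)} - - \frac{313}{1208} = \frac{2101}{-286} + \frac{313}{1208} = 2101 \left(- \frac{1}{286}\right) + \frac{313}{1208} = - \frac{191}{26} + \frac{313}{1208} = - \frac{111295}{15704}$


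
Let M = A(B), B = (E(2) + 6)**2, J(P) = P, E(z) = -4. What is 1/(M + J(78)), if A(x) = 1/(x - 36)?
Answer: 32/2495 ≈ 0.012826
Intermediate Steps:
B = 4 (B = (-4 + 6)**2 = 2**2 = 4)
A(x) = 1/(-36 + x)
M = -1/32 (M = 1/(-36 + 4) = 1/(-32) = -1/32 ≈ -0.031250)
1/(M + J(78)) = 1/(-1/32 + 78) = 1/(2495/32) = 32/2495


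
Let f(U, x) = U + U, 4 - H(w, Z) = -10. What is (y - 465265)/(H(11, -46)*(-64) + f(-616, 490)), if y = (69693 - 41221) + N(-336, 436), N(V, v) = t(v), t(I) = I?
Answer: 436357/2128 ≈ 205.05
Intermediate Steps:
H(w, Z) = 14 (H(w, Z) = 4 - 1*(-10) = 4 + 10 = 14)
N(V, v) = v
f(U, x) = 2*U
y = 28908 (y = (69693 - 41221) + 436 = 28472 + 436 = 28908)
(y - 465265)/(H(11, -46)*(-64) + f(-616, 490)) = (28908 - 465265)/(14*(-64) + 2*(-616)) = -436357/(-896 - 1232) = -436357/(-2128) = -436357*(-1/2128) = 436357/2128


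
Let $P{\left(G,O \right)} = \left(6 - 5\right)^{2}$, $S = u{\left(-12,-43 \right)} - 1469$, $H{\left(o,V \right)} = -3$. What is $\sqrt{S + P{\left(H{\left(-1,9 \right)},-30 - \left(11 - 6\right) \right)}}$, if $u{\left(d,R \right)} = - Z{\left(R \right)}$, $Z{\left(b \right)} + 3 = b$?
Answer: $3 i \sqrt{158} \approx 37.709 i$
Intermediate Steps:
$Z{\left(b \right)} = -3 + b$
$u{\left(d,R \right)} = 3 - R$ ($u{\left(d,R \right)} = - (-3 + R) = 3 - R$)
$S = -1423$ ($S = \left(3 - -43\right) - 1469 = \left(3 + 43\right) - 1469 = 46 - 1469 = -1423$)
$P{\left(G,O \right)} = 1$ ($P{\left(G,O \right)} = 1^{2} = 1$)
$\sqrt{S + P{\left(H{\left(-1,9 \right)},-30 - \left(11 - 6\right) \right)}} = \sqrt{-1423 + 1} = \sqrt{-1422} = 3 i \sqrt{158}$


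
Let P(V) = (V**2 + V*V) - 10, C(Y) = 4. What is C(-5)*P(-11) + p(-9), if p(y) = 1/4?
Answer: 3713/4 ≈ 928.25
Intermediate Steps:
p(y) = 1/4
P(V) = -10 + 2*V**2 (P(V) = (V**2 + V**2) - 10 = 2*V**2 - 10 = -10 + 2*V**2)
C(-5)*P(-11) + p(-9) = 4*(-10 + 2*(-11)**2) + 1/4 = 4*(-10 + 2*121) + 1/4 = 4*(-10 + 242) + 1/4 = 4*232 + 1/4 = 928 + 1/4 = 3713/4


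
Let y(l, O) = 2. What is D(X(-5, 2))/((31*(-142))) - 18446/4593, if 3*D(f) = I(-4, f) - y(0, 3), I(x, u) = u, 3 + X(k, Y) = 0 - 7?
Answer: -40590460/10109193 ≈ -4.0152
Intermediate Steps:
X(k, Y) = -10 (X(k, Y) = -3 + (0 - 7) = -3 - 7 = -10)
D(f) = -⅔ + f/3 (D(f) = (f - 1*2)/3 = (f - 2)/3 = (-2 + f)/3 = -⅔ + f/3)
D(X(-5, 2))/((31*(-142))) - 18446/4593 = (-⅔ + (⅓)*(-10))/((31*(-142))) - 18446/4593 = (-⅔ - 10/3)/(-4402) - 18446*1/4593 = -4*(-1/4402) - 18446/4593 = 2/2201 - 18446/4593 = -40590460/10109193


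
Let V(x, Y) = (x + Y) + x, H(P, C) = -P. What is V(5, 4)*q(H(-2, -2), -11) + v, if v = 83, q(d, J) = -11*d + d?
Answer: -197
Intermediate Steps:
V(x, Y) = Y + 2*x (V(x, Y) = (Y + x) + x = Y + 2*x)
q(d, J) = -10*d
V(5, 4)*q(H(-2, -2), -11) + v = (4 + 2*5)*(-(-10)*(-2)) + 83 = (4 + 10)*(-10*2) + 83 = 14*(-20) + 83 = -280 + 83 = -197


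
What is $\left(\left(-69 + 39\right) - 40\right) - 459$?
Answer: $-529$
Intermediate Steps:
$\left(\left(-69 + 39\right) - 40\right) - 459 = \left(-30 - 40\right) - 459 = -70 - 459 = -529$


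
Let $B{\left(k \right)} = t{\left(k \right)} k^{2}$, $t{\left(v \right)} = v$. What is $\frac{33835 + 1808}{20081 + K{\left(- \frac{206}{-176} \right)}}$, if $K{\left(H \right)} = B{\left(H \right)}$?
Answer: $\frac{8096568832}{4561910653} \approx 1.7748$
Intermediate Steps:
$B{\left(k \right)} = k^{3}$ ($B{\left(k \right)} = k k^{2} = k^{3}$)
$K{\left(H \right)} = H^{3}$
$\frac{33835 + 1808}{20081 + K{\left(- \frac{206}{-176} \right)}} = \frac{33835 + 1808}{20081 + \left(- \frac{206}{-176}\right)^{3}} = \frac{35643}{20081 + \left(\left(-206\right) \left(- \frac{1}{176}\right)\right)^{3}} = \frac{35643}{20081 + \left(\frac{103}{88}\right)^{3}} = \frac{35643}{20081 + \frac{1092727}{681472}} = \frac{35643}{\frac{13685731959}{681472}} = 35643 \cdot \frac{681472}{13685731959} = \frac{8096568832}{4561910653}$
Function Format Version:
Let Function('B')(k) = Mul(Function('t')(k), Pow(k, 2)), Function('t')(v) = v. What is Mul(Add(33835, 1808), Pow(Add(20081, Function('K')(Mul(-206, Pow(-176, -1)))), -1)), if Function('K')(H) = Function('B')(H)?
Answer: Rational(8096568832, 4561910653) ≈ 1.7748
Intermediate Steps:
Function('B')(k) = Pow(k, 3) (Function('B')(k) = Mul(k, Pow(k, 2)) = Pow(k, 3))
Function('K')(H) = Pow(H, 3)
Mul(Add(33835, 1808), Pow(Add(20081, Function('K')(Mul(-206, Pow(-176, -1)))), -1)) = Mul(Add(33835, 1808), Pow(Add(20081, Pow(Mul(-206, Pow(-176, -1)), 3)), -1)) = Mul(35643, Pow(Add(20081, Pow(Mul(-206, Rational(-1, 176)), 3)), -1)) = Mul(35643, Pow(Add(20081, Pow(Rational(103, 88), 3)), -1)) = Mul(35643, Pow(Add(20081, Rational(1092727, 681472)), -1)) = Mul(35643, Pow(Rational(13685731959, 681472), -1)) = Mul(35643, Rational(681472, 13685731959)) = Rational(8096568832, 4561910653)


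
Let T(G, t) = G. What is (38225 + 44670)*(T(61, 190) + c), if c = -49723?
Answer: -4116731490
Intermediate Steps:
(38225 + 44670)*(T(61, 190) + c) = (38225 + 44670)*(61 - 49723) = 82895*(-49662) = -4116731490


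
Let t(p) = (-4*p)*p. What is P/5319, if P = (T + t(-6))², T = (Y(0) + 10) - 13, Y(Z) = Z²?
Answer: 2401/591 ≈ 4.0626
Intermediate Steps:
t(p) = -4*p²
T = -3 (T = (0² + 10) - 13 = (0 + 10) - 13 = 10 - 13 = -3)
P = 21609 (P = (-3 - 4*(-6)²)² = (-3 - 4*36)² = (-3 - 144)² = (-147)² = 21609)
P/5319 = 21609/5319 = 21609*(1/5319) = 2401/591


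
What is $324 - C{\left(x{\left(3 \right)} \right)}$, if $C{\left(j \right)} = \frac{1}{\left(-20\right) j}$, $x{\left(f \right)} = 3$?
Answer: $\frac{19441}{60} \approx 324.02$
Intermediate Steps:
$C{\left(j \right)} = - \frac{1}{20 j}$
$324 - C{\left(x{\left(3 \right)} \right)} = 324 - - \frac{1}{20 \cdot 3} = 324 - \left(- \frac{1}{20}\right) \frac{1}{3} = 324 - - \frac{1}{60} = 324 + \frac{1}{60} = \frac{19441}{60}$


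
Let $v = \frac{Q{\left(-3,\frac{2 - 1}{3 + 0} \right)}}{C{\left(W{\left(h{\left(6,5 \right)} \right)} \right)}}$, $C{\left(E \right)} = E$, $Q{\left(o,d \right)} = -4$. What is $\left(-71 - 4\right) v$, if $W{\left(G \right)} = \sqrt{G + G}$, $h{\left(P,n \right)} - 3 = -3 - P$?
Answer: $- 50 i \sqrt{3} \approx - 86.603 i$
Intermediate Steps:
$h{\left(P,n \right)} = - P$ ($h{\left(P,n \right)} = 3 - \left(3 + P\right) = - P$)
$W{\left(G \right)} = \sqrt{2} \sqrt{G}$ ($W{\left(G \right)} = \sqrt{2 G} = \sqrt{2} \sqrt{G}$)
$v = \frac{2 i \sqrt{3}}{3}$ ($v = - \frac{4}{\sqrt{2} \sqrt{\left(-1\right) 6}} = - \frac{4}{\sqrt{2} \sqrt{-6}} = - \frac{4}{\sqrt{2} i \sqrt{6}} = - \frac{4}{2 i \sqrt{3}} = - 4 \left(- \frac{i \sqrt{3}}{6}\right) = \frac{2 i \sqrt{3}}{3} \approx 1.1547 i$)
$\left(-71 - 4\right) v = \left(-71 - 4\right) \frac{2 i \sqrt{3}}{3} = - 75 \frac{2 i \sqrt{3}}{3} = - 50 i \sqrt{3}$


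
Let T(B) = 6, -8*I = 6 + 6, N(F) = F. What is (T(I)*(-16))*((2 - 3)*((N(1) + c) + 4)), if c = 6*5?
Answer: 3360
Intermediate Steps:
I = -3/2 (I = -(6 + 6)/8 = -1/8*12 = -3/2 ≈ -1.5000)
c = 30
(T(I)*(-16))*((2 - 3)*((N(1) + c) + 4)) = (6*(-16))*((2 - 3)*((1 + 30) + 4)) = -(-96)*(31 + 4) = -(-96)*35 = -96*(-35) = 3360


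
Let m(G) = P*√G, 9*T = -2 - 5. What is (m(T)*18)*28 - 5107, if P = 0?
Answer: -5107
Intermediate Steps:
T = -7/9 (T = (-2 - 5)/9 = (⅑)*(-7) = -7/9 ≈ -0.77778)
m(G) = 0 (m(G) = 0*√G = 0)
(m(T)*18)*28 - 5107 = (0*18)*28 - 5107 = 0*28 - 5107 = 0 - 5107 = -5107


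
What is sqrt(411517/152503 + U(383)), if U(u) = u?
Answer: 3*sqrt(996694641722)/152503 ≈ 19.639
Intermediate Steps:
sqrt(411517/152503 + U(383)) = sqrt(411517/152503 + 383) = sqrt(58820166/152503) = 3*sqrt(996694641722)/152503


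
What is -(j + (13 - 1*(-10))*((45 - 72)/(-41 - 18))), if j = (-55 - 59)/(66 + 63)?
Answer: -24461/2537 ≈ -9.6417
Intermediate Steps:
j = -38/43 (j = -114/129 = -114*1/129 = -38/43 ≈ -0.88372)
-(j + (13 - 1*(-10))*((45 - 72)/(-41 - 18))) = -(-38/43 + (13 - 1*(-10))*((45 - 72)/(-41 - 18))) = -(-38/43 + (13 + 10)*(-27/(-59))) = -(-38/43 + 23*(-27*(-1/59))) = -(-38/43 + 23*(27/59)) = -(-38/43 + 621/59) = -1*24461/2537 = -24461/2537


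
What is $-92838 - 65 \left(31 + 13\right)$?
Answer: $-95698$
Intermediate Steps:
$-92838 - 65 \left(31 + 13\right) = -92838 - 2860 = -95698$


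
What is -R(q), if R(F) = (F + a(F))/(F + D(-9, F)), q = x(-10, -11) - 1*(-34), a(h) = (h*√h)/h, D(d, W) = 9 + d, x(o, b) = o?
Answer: -1 - √6/12 ≈ -1.2041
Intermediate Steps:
a(h) = √h (a(h) = h^(3/2)/h = √h)
q = 24 (q = -10 - 1*(-34) = -10 + 34 = 24)
R(F) = (F + √F)/F (R(F) = (F + √F)/(F + (9 - 9)) = (F + √F)/(F + 0) = (F + √F)/F)
-R(q) = -(24 + √24)/24 = -(24 + 2*√6)/24 = -(1 + √6/12) = -1 - √6/12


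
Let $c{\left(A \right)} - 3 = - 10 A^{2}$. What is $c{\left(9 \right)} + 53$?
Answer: $-754$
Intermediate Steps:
$c{\left(A \right)} = 3 - 10 A^{2}$
$c{\left(9 \right)} + 53 = \left(3 - 10 \cdot 9^{2}\right) + 53 = \left(3 - 810\right) + 53 = -807 + 53 = -754$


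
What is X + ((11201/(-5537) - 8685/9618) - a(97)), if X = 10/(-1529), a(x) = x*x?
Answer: -36494405176553/3877461434 ≈ -9411.9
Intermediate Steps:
a(x) = x**2
X = -10/1529 (X = 10*(-1/1529) = -10/1529 ≈ -0.0065402)
X + ((11201/(-5537) - 8685/9618) - a(97)) = -10/1529 + ((11201/(-5537) - 8685/9618) - 1*97**2) = -10/1529 + ((11201*(-1/5537) - 8685*1/9618) - 1*9409) = -10/1529 + ((-11201/5537 - 2895/3206) - 9409) = -10/1529 + (-7420003/2535946 - 9409) = -10/1529 - 23868135917/2535946 = -36494405176553/3877461434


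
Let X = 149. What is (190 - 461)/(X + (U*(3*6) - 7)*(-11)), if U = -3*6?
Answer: -271/3790 ≈ -0.071504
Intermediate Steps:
U = -18
(190 - 461)/(X + (U*(3*6) - 7)*(-11)) = (190 - 461)/(149 + (-54*6 - 7)*(-11)) = -271/(149 + (-18*18 - 7)*(-11)) = -271/(149 + (-324 - 7)*(-11)) = -271/(149 - 331*(-11)) = -271/(149 + 3641) = -271/3790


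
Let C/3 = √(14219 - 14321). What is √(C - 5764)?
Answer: √(-5764 + 3*I*√102) ≈ 0.1995 + 75.921*I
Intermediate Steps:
C = 3*I*√102 (C = 3*√(14219 - 14321) = 3*√(-102) = 3*(I*√102) = 3*I*√102 ≈ 30.299*I)
√(C - 5764) = √(3*I*√102 - 5764) = √(-5764 + 3*I*√102)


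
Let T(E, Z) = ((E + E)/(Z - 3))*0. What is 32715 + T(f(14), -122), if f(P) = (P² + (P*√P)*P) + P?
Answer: 32715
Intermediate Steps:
f(P) = P + P² + P^(5/2) (f(P) = (P² + P^(3/2)*P) + P = (P² + P^(5/2)) + P = P + P² + P^(5/2))
T(E, Z) = 0 (T(E, Z) = ((2*E)/(-3 + Z))*0 = (2*E/(-3 + Z))*0 = 0)
32715 + T(f(14), -122) = 32715 + 0 = 32715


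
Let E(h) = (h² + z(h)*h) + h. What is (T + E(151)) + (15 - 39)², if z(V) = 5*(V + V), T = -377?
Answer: 251161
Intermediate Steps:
z(V) = 10*V (z(V) = 5*(2*V) = 10*V)
E(h) = h + 11*h² (E(h) = (h² + (10*h)*h) + h = (h² + 10*h²) + h = 11*h² + h = h + 11*h²)
(T + E(151)) + (15 - 39)² = (-377 + 151*(1 + 11*151)) + (15 - 39)² = (-377 + 151*(1 + 1661)) + (-24)² = (-377 + 151*1662) + 576 = (-377 + 250962) + 576 = 250585 + 576 = 251161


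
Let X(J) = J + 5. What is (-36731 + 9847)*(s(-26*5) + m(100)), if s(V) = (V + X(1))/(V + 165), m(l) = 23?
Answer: -18308004/35 ≈ -5.2309e+5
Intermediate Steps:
X(J) = 5 + J
s(V) = (6 + V)/(165 + V) (s(V) = (V + (5 + 1))/(V + 165) = (V + 6)/(165 + V) = (6 + V)/(165 + V))
(-36731 + 9847)*(s(-26*5) + m(100)) = (-36731 + 9847)*((6 - 26*5)/(165 - 26*5) + 23) = -26884*((6 - 130)/(165 - 130) + 23) = -26884*(-124/35 + 23) = -26884*681/35 = -18308004/35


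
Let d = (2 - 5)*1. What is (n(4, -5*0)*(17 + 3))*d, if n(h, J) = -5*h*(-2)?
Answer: -2400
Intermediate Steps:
n(h, J) = 10*h
d = -3 (d = -3*1 = -3)
(n(4, -5*0)*(17 + 3))*d = ((10*4)*(17 + 3))*(-3) = (40*20)*(-3) = 800*(-3) = -2400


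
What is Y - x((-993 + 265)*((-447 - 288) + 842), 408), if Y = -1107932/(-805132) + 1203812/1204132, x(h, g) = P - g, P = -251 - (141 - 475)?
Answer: 19836625981313/60592825339 ≈ 327.38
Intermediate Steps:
P = 83 (P = -251 - 1*(-334) = -251 + 334 = 83)
x(h, g) = 83 - g
Y = 143957746138/60592825339 (Y = -1107932*(-1/805132) + 1203812*(1/1204132) = 276983/201283 + 300953/301033 = 143957746138/60592825339 ≈ 2.3758)
Y - x((-993 + 265)*((-447 - 288) + 842), 408) = 143957746138/60592825339 - (83 - 1*408) = 143957746138/60592825339 - (83 - 408) = 143957746138/60592825339 - 1*(-325) = 143957746138/60592825339 + 325 = 19836625981313/60592825339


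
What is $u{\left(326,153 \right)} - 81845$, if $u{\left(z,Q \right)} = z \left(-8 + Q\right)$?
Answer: $-34575$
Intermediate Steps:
$u{\left(326,153 \right)} - 81845 = 326 \left(-8 + 153\right) - 81845 = 326 \cdot 145 - 81845 = 47270 - 81845 = -34575$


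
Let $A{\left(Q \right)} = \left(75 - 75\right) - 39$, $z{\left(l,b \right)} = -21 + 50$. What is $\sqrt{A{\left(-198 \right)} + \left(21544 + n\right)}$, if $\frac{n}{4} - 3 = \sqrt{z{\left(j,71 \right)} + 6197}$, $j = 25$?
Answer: $\sqrt{21517 + 4 \sqrt{6226}} \approx 147.76$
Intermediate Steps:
$z{\left(l,b \right)} = 29$
$A{\left(Q \right)} = -39$ ($A{\left(Q \right)} = 0 - 39 = -39$)
$n = 12 + 4 \sqrt{6226}$ ($n = 12 + 4 \sqrt{29 + 6197} = 12 + 4 \sqrt{6226} \approx 327.62$)
$\sqrt{A{\left(-198 \right)} + \left(21544 + n\right)} = \sqrt{-39 + \left(21544 + \left(12 + 4 \sqrt{6226}\right)\right)} = \sqrt{-39 + \left(21556 + 4 \sqrt{6226}\right)} = \sqrt{21517 + 4 \sqrt{6226}}$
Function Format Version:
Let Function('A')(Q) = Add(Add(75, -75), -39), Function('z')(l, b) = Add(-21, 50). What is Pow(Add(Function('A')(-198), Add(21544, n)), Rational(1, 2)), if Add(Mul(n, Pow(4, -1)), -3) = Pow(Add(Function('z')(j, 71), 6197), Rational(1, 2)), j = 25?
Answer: Pow(Add(21517, Mul(4, Pow(6226, Rational(1, 2)))), Rational(1, 2)) ≈ 147.76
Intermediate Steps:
Function('z')(l, b) = 29
Function('A')(Q) = -39 (Function('A')(Q) = Add(0, -39) = -39)
n = Add(12, Mul(4, Pow(6226, Rational(1, 2)))) (n = Add(12, Mul(4, Pow(Add(29, 6197), Rational(1, 2)))) = Add(12, Mul(4, Pow(6226, Rational(1, 2)))) ≈ 327.62)
Pow(Add(Function('A')(-198), Add(21544, n)), Rational(1, 2)) = Pow(Add(-39, Add(21544, Add(12, Mul(4, Pow(6226, Rational(1, 2)))))), Rational(1, 2)) = Pow(Add(-39, Add(21556, Mul(4, Pow(6226, Rational(1, 2))))), Rational(1, 2)) = Pow(Add(21517, Mul(4, Pow(6226, Rational(1, 2)))), Rational(1, 2))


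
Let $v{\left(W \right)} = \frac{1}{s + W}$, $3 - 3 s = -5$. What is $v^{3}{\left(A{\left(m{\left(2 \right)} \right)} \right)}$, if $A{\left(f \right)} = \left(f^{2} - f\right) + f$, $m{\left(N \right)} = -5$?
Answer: $\frac{27}{571787} \approx 4.722 \cdot 10^{-5}$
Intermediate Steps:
$s = \frac{8}{3}$ ($s = 1 - - \frac{5}{3} = 1 + \frac{5}{3} = \frac{8}{3} \approx 2.6667$)
$A{\left(f \right)} = f^{2}$
$v{\left(W \right)} = \frac{1}{\frac{8}{3} + W}$
$v^{3}{\left(A{\left(m{\left(2 \right)} \right)} \right)} = \left(\frac{3}{8 + 3 \left(-5\right)^{2}}\right)^{3} = \left(\frac{3}{8 + 3 \cdot 25}\right)^{3} = \left(\frac{3}{8 + 75}\right)^{3} = \left(\frac{3}{83}\right)^{3} = \frac{27}{571787}$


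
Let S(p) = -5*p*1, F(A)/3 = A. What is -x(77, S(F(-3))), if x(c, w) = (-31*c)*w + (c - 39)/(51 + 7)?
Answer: 3115016/29 ≈ 1.0741e+5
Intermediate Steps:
F(A) = 3*A
S(p) = -5*p
x(c, w) = -39/58 + c/58 - 31*c*w (x(c, w) = -31*c*w + (-39 + c)/58 = -31*c*w + (-39 + c)*(1/58) = -31*c*w + (-39/58 + c/58) = -39/58 + c/58 - 31*c*w)
-x(77, S(F(-3))) = -(-39/58 + (1/58)*77 - 31*77*(-15*(-3))) = -(-39/58 + 77/58 - 31*77*(-5*(-9))) = -(-39/58 + 77/58 - 31*77*45) = -(-39/58 + 77/58 - 107415) = -1*(-3115016/29) = 3115016/29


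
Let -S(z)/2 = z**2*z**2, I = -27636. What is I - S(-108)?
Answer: 272070156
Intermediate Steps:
S(z) = -2*z**4 (S(z) = -2*z**2*z**2 = -2*z**4)
I - S(-108) = -27636 - (-2)*(-108)**4 = -27636 - (-2)*136048896 = -27636 - 1*(-272097792) = -27636 + 272097792 = 272070156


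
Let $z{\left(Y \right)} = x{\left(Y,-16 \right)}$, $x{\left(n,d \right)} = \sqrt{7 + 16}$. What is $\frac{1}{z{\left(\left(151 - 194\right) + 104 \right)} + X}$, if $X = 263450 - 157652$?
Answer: $\frac{105798}{11193216781} - \frac{\sqrt{23}}{11193216781} \approx 9.4515 \cdot 10^{-6}$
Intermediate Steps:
$X = 105798$ ($X = 263450 - 157652 = 105798$)
$x{\left(n,d \right)} = \sqrt{23}$
$z{\left(Y \right)} = \sqrt{23}$
$\frac{1}{z{\left(\left(151 - 194\right) + 104 \right)} + X} = \frac{1}{\sqrt{23} + 105798} = \frac{1}{105798 + \sqrt{23}}$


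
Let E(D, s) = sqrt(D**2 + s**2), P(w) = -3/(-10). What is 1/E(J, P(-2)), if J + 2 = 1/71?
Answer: 710*sqrt(225941)/677823 ≈ 0.49790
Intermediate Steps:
P(w) = 3/10 (P(w) = -3*(-1/10) = 3/10)
J = -141/71 (J = -2 + 1/71 = -141/71 ≈ -1.9859)
1/E(J, P(-2)) = 1/(sqrt((-141/71)**2 + (3/10)**2)) = 1/(sqrt(19881/5041 + 9/100)) = 1/(sqrt(2033469/504100)) = 1/(3*sqrt(225941)/710) = 710*sqrt(225941)/677823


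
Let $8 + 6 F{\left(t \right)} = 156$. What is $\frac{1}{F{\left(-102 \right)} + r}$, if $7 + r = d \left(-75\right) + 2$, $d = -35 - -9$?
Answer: $\frac{3}{5909} \approx 0.0005077$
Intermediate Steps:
$d = -26$ ($d = -35 + 9 = -26$)
$r = 1945$ ($r = -7 + \left(\left(-26\right) \left(-75\right) + 2\right) = -7 + \left(1950 + 2\right) = -7 + 1952 = 1945$)
$F{\left(t \right)} = \frac{74}{3}$ ($F{\left(t \right)} = - \frac{4}{3} + \frac{1}{6} \cdot 156 = - \frac{4}{3} + 26 = \frac{74}{3}$)
$\frac{1}{F{\left(-102 \right)} + r} = \frac{1}{\frac{74}{3} + 1945} = \frac{1}{\frac{5909}{3}} = \frac{3}{5909}$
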